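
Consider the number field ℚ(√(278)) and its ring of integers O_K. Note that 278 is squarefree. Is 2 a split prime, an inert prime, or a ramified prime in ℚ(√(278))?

ramifies in O_K

Since 278 ≢ 1 mod 4, the ring of integers is ℤ[√278] with discriminant 4·278 = 1112.
2 divides disc(K) = 1112, so 2 ramifies.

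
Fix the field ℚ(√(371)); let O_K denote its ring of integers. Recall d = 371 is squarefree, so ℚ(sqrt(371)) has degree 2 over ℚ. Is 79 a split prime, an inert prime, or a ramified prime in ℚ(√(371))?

split — (79) = 𝔭₁𝔭₂ with 𝔭₁ ≠ 𝔭₂

371 mod 4 = 3, hence disc K = 4·371 = 1484 and O_K = ℤ[√371].
Since gcd(79, 1484) = 1 the prime 79 does not ramify.
(371/79) = 55^39 mod 79 = 1, giving Legendre symbol 1.
(371/79) = 1, so 79 splits.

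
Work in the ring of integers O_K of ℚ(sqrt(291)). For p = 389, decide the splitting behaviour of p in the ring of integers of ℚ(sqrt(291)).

inert

Since 291 ≢ 1 mod 4, the ring of integers is ℤ[√291] with discriminant 4·291 = 1164.
Since gcd(389, 1164) = 1 the prime 389 does not ramify.
Compute (291/389) via Euler: 291^((389-1)/2) mod 389 = 388, so (291/389) = -1.
Legendre symbol -1 ⇒ 389 is inert.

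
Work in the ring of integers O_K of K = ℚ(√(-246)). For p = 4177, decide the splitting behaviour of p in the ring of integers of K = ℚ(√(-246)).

Since -246 ≢ 1 mod 4, the ring of integers is ℤ[√-246] with discriminant 4·(-246) = -984.
disc(K) = -984 is not divisible by 4177; 4177 is unramified.
(-246/4177) = 3931^2088 mod 4177 = 1, giving Legendre symbol 1.
(-246/4177) = 1, so 4177 splits.

splits completely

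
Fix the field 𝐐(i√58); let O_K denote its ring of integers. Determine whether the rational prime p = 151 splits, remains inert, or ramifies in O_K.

inert

-58 mod 4 = 2, hence disc K = 4·(-58) = -232 and O_K = ℤ[√-58].
Since gcd(151, -232) = 1 the prime 151 does not ramify.
Euler's criterion: (-58)^75 mod 151 = 150. Thus (-58|151) = -1.
Legendre symbol -1 ⇒ 151 is inert.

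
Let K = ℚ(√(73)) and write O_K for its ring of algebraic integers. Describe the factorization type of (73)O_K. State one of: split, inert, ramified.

ramified

Since 73 ≡ 1 mod 4, the ring of integers is ℤ[(1+√73)/2] with discriminant 73.
Ramification test: 73 | 73. The prime 73 ramifies in K.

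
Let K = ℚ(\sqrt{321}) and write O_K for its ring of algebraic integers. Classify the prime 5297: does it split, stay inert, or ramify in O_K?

Since 321 ≡ 1 mod 4, the ring of integers is ℤ[(1+√321)/2] with discriminant 321.
5297 ∤ 321, so 5297 is unramified.
Euler's criterion: 321^2648 mod 5297 = 1. Thus (321|5297) = 1.
d is a quadratic residue mod p, hence 5297 splits in O_K.

5297 splits in O_K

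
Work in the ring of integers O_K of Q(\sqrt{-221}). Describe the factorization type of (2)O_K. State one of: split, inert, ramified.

ramified

Since -221 ≢ 1 mod 4, the ring of integers is ℤ[√-221] with discriminant 4·(-221) = -884.
disc(K) = -884 = 2·(-442), so p = 2 is ramified.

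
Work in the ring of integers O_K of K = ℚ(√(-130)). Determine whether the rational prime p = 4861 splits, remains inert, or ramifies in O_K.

d = -130 ≡ 2 (mod 4), so O_K = ℤ[√-130] and disc(K) = 4d = -520.
Since gcd(4861, -520) = 1 the prime 4861 does not ramify.
Legendre symbol by Euler's criterion: (-130/4861) ≡ (-130)^2430 ≡ 4860 (mod 4861), i.e. (-130/4861) = -1.
(-130/4861) = -1, so 4861 is inert.

remains prime (inert)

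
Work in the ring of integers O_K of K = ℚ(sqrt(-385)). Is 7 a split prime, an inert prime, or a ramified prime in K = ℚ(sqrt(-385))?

Since -385 ≢ 1 mod 4, the ring of integers is ℤ[√-385] with discriminant 4·(-385) = -1540.
7 divides disc(K) = -1540, so 7 ramifies.

ramified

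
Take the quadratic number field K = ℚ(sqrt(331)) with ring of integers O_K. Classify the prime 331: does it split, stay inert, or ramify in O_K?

d = 331 ≡ 3 (mod 4), so O_K = ℤ[√331] and disc(K) = 4d = 1324.
331 divides disc(K) = 1324, so 331 ramifies.

331 is ramified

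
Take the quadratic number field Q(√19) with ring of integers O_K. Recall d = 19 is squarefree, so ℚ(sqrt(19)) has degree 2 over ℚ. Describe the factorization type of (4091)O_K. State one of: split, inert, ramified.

p is inert

Since 19 ≢ 1 mod 4, the ring of integers is ℤ[√19] with discriminant 4·19 = 76.
Since gcd(4091, 76) = 1 the prime 4091 does not ramify.
Compute (19/4091) via Euler: 19^((4091-1)/2) mod 4091 = 4090, so (19/4091) = -1.
(19/4091) = -1, so 4091 is inert.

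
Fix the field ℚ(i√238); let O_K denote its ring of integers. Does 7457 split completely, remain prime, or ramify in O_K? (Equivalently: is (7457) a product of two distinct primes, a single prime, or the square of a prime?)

remains prime (inert)

Since -238 ≢ 1 mod 4, the ring of integers is ℤ[√-238] with discriminant 4·(-238) = -952.
disc(K) = -952 is not divisible by 7457; 7457 is unramified.
Compute (-238/7457) via Euler: 7219^((7457-1)/2) mod 7457 = 7456, so (-238/7457) = -1.
Legendre symbol -1 ⇒ 7457 is inert.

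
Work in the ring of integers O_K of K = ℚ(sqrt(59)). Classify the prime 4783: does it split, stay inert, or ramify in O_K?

4783 remains inert

59 mod 4 = 3, hence disc K = 4·59 = 236 and O_K = ℤ[√59].
disc(K) = 236 is not divisible by 4783; 4783 is unramified.
Legendre symbol by Euler's criterion: (59/4783) ≡ 59^2391 ≡ 4782 (mod 4783), i.e. (59/4783) = -1.
(59/4783) = -1, so 4783 is inert.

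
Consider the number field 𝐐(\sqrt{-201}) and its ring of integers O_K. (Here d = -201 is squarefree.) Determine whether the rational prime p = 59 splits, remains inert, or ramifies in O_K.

d = -201 ≡ 3 (mod 4), so O_K = ℤ[√-201] and disc(K) = 4d = -804.
59 ∤ -804, so 59 is unramified.
(-201/59) = 35^29 mod 59 = 1, giving Legendre symbol 1.
Legendre symbol 1 ⇒ 59 is split.

split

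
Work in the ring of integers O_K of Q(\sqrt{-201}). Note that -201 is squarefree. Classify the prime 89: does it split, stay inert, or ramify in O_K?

-201 mod 4 = 3, hence disc K = 4·(-201) = -804 and O_K = ℤ[√-201].
disc(K) = -804 is not divisible by 89; 89 is unramified.
Euler's criterion: (-201)^44 mod 89 = 88. Thus (-201|89) = -1.
Legendre symbol -1 ⇒ 89 is inert.

inert — (89) stays prime in O_K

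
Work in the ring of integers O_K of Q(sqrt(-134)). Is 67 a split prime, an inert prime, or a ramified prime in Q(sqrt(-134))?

67 is ramified

Since -134 ≢ 1 mod 4, the ring of integers is ℤ[√-134] with discriminant 4·(-134) = -536.
67 divides disc(K) = -536, so 67 ramifies.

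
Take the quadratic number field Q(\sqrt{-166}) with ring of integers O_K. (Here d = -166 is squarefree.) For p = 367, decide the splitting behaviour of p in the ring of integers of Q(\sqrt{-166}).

inert — (367) stays prime in O_K

-166 mod 4 = 2, hence disc K = 4·(-166) = -664 and O_K = ℤ[√-166].
disc(K) = -664 is not divisible by 367; 367 is unramified.
Euler's criterion: (-166)^183 mod 367 = 366. Thus (-166|367) = -1.
Legendre symbol -1 ⇒ 367 is inert.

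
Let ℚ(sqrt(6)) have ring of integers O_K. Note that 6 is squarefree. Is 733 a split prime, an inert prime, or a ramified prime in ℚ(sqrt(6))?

inert

d = 6 ≡ 2 (mod 4), so O_K = ℤ[√6] and disc(K) = 4d = 24.
Since gcd(733, 24) = 1 the prime 733 does not ramify.
Euler's criterion: 6^366 mod 733 = 732. Thus (6|733) = -1.
(6/733) = -1, so 733 is inert.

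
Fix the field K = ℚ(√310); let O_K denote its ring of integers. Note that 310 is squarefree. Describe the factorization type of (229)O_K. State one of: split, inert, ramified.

splits completely

d = 310 ≡ 2 (mod 4), so O_K = ℤ[√310] and disc(K) = 4d = 1240.
disc(K) = 1240 is not divisible by 229; 229 is unramified.
Euler's criterion: 310^114 mod 229 = 1. Thus (310|229) = 1.
(310/229) = 1, so 229 splits.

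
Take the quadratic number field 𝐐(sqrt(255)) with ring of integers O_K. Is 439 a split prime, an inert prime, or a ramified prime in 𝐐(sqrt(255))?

255 mod 4 = 3, hence disc K = 4·255 = 1020 and O_K = ℤ[√255].
disc(K) = 1020 is not divisible by 439; 439 is unramified.
Compute (255/439) via Euler: 255^((439-1)/2) mod 439 = 1, so (255/439) = 1.
d is a quadratic residue mod p, hence 439 splits in O_K.

split — (439) = 𝔭₁𝔭₂ with 𝔭₁ ≠ 𝔭₂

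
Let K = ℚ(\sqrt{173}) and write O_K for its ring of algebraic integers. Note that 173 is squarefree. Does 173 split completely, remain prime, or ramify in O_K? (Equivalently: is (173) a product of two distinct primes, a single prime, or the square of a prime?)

173 mod 4 = 1, hence disc K = 173 and O_K = ℤ[(1+√173)/2].
disc(K) = 173 = 173·1, so p = 173 is ramified.

p ramifies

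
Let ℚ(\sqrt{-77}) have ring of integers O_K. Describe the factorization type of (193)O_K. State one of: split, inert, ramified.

p is inert

Since -77 ≢ 1 mod 4, the ring of integers is ℤ[√-77] with discriminant 4·(-77) = -308.
193 ∤ -308, so 193 is unramified.
Compute (-77/193) via Euler: 116^((193-1)/2) mod 193 = 192, so (-77/193) = -1.
(-77/193) = -1, so 193 is inert.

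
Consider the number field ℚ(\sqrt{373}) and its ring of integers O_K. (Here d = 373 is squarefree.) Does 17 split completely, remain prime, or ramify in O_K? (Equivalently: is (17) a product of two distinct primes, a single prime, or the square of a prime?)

split — (17) = 𝔭₁𝔭₂ with 𝔭₁ ≠ 𝔭₂

373 mod 4 = 1, hence disc K = 373 and O_K = ℤ[(1+√373)/2].
disc(K) = 373 is not divisible by 17; 17 is unramified.
(373/17) = 16^8 mod 17 = 1, giving Legendre symbol 1.
(373/17) = 1, so 17 splits.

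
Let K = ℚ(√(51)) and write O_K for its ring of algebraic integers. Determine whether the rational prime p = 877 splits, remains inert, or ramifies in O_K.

Since 51 ≢ 1 mod 4, the ring of integers is ℤ[√51] with discriminant 4·51 = 204.
877 ∤ 204, so 877 is unramified.
(51/877) = 51^438 mod 877 = 876, giving Legendre symbol -1.
Legendre symbol -1 ⇒ 877 is inert.

remains prime (inert)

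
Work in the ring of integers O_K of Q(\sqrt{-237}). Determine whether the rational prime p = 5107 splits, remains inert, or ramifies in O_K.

5107 remains inert

-237 mod 4 = 3, hence disc K = 4·(-237) = -948 and O_K = ℤ[√-237].
Since gcd(5107, -948) = 1 the prime 5107 does not ramify.
(-237/5107) = 4870^2553 mod 5107 = 5106, giving Legendre symbol -1.
Legendre symbol -1 ⇒ 5107 is inert.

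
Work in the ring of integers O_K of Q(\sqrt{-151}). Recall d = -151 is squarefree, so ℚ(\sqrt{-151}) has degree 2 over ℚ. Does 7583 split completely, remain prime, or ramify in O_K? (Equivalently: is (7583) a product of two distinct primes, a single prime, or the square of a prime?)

p is inert

d = -151 ≡ 1 (mod 4), so O_K = ℤ[(1+√-151)/2] and disc(K) = d = -151.
Since gcd(7583, -151) = 1 the prime 7583 does not ramify.
Euler's criterion: (-151)^3791 mod 7583 = 7582. Thus (-151|7583) = -1.
d is a non-residue mod p, hence 7583 remains inert in O_K.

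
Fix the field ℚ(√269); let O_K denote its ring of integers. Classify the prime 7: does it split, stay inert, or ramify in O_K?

remains prime (inert)

d = 269 ≡ 1 (mod 4), so O_K = ℤ[(1+√269)/2] and disc(K) = d = 269.
7 ∤ 269, so 7 is unramified.
Compute (269/7) via Euler: 3^((7-1)/2) mod 7 = 6, so (269/7) = -1.
d is a non-residue mod p, hence 7 remains inert in O_K.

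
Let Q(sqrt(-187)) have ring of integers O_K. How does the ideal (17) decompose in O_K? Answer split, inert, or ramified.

Since -187 ≡ 1 mod 4, the ring of integers is ℤ[(1+√-187)/2] with discriminant -187.
Ramification test: 17 | -187. The prime 17 ramifies in K.

ramifies in O_K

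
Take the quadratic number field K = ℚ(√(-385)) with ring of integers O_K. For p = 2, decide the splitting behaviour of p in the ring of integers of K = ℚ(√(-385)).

ramified — (2) = 𝔭²

d = -385 ≡ 3 (mod 4), so O_K = ℤ[√-385] and disc(K) = 4d = -1540.
disc(K) = -1540 = 2·(-770), so p = 2 is ramified.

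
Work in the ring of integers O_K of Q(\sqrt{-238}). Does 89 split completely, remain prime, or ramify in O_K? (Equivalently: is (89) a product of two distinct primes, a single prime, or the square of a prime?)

d = -238 ≡ 2 (mod 4), so O_K = ℤ[√-238] and disc(K) = 4d = -952.
Since gcd(89, -952) = 1 the prime 89 does not ramify.
Euler's criterion: (-238)^44 mod 89 = 88. Thus (-238|89) = -1.
d is a non-residue mod p, hence 89 remains inert in O_K.

inert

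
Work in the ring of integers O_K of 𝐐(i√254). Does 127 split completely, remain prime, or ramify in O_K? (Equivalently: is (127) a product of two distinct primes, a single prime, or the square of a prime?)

p ramifies

-254 mod 4 = 2, hence disc K = 4·(-254) = -1016 and O_K = ℤ[√-254].
127 divides disc(K) = -1016, so 127 ramifies.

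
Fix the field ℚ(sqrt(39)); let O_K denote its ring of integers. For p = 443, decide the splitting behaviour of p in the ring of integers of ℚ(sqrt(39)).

Since 39 ≢ 1 mod 4, the ring of integers is ℤ[√39] with discriminant 4·39 = 156.
443 ∤ 156, so 443 is unramified.
Euler's criterion: 39^221 mod 443 = 1. Thus (39|443) = 1.
d is a quadratic residue mod p, hence 443 splits in O_K.

split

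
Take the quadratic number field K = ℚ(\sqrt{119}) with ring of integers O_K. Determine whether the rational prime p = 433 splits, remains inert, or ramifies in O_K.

119 mod 4 = 3, hence disc K = 4·119 = 476 and O_K = ℤ[√119].
Since gcd(433, 476) = 1 the prime 433 does not ramify.
(119/433) = 119^216 mod 433 = 432, giving Legendre symbol -1.
(119/433) = -1, so 433 is inert.

433 remains inert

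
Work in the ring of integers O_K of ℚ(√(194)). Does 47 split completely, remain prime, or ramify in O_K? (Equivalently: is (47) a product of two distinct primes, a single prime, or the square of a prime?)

194 mod 4 = 2, hence disc K = 4·194 = 776 and O_K = ℤ[√194].
Since gcd(47, 776) = 1 the prime 47 does not ramify.
Compute (194/47) via Euler: 6^((47-1)/2) mod 47 = 1, so (194/47) = 1.
d is a quadratic residue mod p, hence 47 splits in O_K.

splits completely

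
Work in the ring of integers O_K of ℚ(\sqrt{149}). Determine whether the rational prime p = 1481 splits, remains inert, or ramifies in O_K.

split — (1481) = 𝔭₁𝔭₂ with 𝔭₁ ≠ 𝔭₂

149 mod 4 = 1, hence disc K = 149 and O_K = ℤ[(1+√149)/2].
disc(K) = 149 is not divisible by 1481; 1481 is unramified.
Euler's criterion: 149^740 mod 1481 = 1. Thus (149|1481) = 1.
Legendre symbol 1 ⇒ 1481 is split.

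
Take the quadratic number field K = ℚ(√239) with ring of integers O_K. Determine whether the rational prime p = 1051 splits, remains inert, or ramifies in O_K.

split

d = 239 ≡ 3 (mod 4), so O_K = ℤ[√239] and disc(K) = 4d = 956.
Since gcd(1051, 956) = 1 the prime 1051 does not ramify.
Euler's criterion: 239^525 mod 1051 = 1. Thus (239|1051) = 1.
d is a quadratic residue mod p, hence 1051 splits in O_K.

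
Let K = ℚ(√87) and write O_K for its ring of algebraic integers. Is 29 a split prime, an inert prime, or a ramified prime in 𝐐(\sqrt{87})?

87 mod 4 = 3, hence disc K = 4·87 = 348 and O_K = ℤ[√87].
29 divides disc(K) = 348, so 29 ramifies.

ramified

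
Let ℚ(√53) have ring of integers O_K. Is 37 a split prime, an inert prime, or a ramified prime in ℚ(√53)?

splits completely

d = 53 ≡ 1 (mod 4), so O_K = ℤ[(1+√53)/2] and disc(K) = d = 53.
disc(K) = 53 is not divisible by 37; 37 is unramified.
Legendre symbol by Euler's criterion: (53/37) ≡ 53^18 ≡ 1 (mod 37), i.e. (53/37) = 1.
Legendre symbol 1 ⇒ 37 is split.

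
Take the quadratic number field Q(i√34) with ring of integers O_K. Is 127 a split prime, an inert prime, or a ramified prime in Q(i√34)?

p is inert

-34 mod 4 = 2, hence disc K = 4·(-34) = -136 and O_K = ℤ[√-34].
Since gcd(127, -136) = 1 the prime 127 does not ramify.
Euler's criterion: (-34)^63 mod 127 = 126. Thus (-34|127) = -1.
Legendre symbol -1 ⇒ 127 is inert.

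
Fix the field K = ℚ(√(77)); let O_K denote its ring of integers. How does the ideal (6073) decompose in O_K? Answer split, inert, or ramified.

Since 77 ≡ 1 mod 4, the ring of integers is ℤ[(1+√77)/2] with discriminant 77.
disc(K) = 77 is not divisible by 6073; 6073 is unramified.
(77/6073) = 77^3036 mod 6073 = 1, giving Legendre symbol 1.
Legendre symbol 1 ⇒ 6073 is split.

p splits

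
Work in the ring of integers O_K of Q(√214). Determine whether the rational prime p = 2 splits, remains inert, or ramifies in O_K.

d = 214 ≡ 2 (mod 4), so O_K = ℤ[√214] and disc(K) = 4d = 856.
2 divides disc(K) = 856, so 2 ramifies.

p ramifies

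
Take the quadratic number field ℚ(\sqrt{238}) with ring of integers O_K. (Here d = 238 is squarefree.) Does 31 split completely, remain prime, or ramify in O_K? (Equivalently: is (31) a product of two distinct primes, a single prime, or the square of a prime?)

d = 238 ≡ 2 (mod 4), so O_K = ℤ[√238] and disc(K) = 4d = 952.
31 ∤ 952, so 31 is unramified.
Legendre symbol by Euler's criterion: (238/31) ≡ 238^15 ≡ 30 (mod 31), i.e. (238/31) = -1.
d is a non-residue mod p, hence 31 remains inert in O_K.

31 remains inert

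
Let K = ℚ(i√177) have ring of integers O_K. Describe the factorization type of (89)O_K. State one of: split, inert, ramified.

split

d = -177 ≡ 3 (mod 4), so O_K = ℤ[√-177] and disc(K) = 4d = -708.
Since gcd(89, -708) = 1 the prime 89 does not ramify.
(-177/89) = 1^44 mod 89 = 1, giving Legendre symbol 1.
Legendre symbol 1 ⇒ 89 is split.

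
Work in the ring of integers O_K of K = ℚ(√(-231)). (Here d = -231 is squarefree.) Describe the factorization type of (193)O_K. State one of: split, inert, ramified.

Since -231 ≡ 1 mod 4, the ring of integers is ℤ[(1+√-231)/2] with discriminant -231.
Since gcd(193, -231) = 1 the prime 193 does not ramify.
Compute (-231/193) via Euler: 155^((193-1)/2) mod 193 = 192, so (-231/193) = -1.
(-231/193) = -1, so 193 is inert.

inert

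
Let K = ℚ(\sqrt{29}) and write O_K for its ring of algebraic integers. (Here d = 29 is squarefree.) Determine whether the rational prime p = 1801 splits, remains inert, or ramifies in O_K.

1801 remains inert

29 mod 4 = 1, hence disc K = 29 and O_K = ℤ[(1+√29)/2].
1801 ∤ 29, so 1801 is unramified.
Compute (29/1801) via Euler: 29^((1801-1)/2) mod 1801 = 1800, so (29/1801) = -1.
(29/1801) = -1, so 1801 is inert.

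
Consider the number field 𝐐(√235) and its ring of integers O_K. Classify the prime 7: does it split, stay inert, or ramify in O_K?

7 splits in O_K

d = 235 ≡ 3 (mod 4), so O_K = ℤ[√235] and disc(K) = 4d = 940.
disc(K) = 940 is not divisible by 7; 7 is unramified.
Compute (235/7) via Euler: 4^((7-1)/2) mod 7 = 1, so (235/7) = 1.
d is a quadratic residue mod p, hence 7 splits in O_K.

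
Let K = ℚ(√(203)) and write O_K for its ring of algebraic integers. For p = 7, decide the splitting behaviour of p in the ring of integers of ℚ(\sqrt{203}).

203 mod 4 = 3, hence disc K = 4·203 = 812 and O_K = ℤ[√203].
7 divides disc(K) = 812, so 7 ramifies.

ramifies in O_K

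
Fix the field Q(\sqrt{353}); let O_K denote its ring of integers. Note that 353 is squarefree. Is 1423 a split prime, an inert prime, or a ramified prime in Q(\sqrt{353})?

p splits

Since 353 ≡ 1 mod 4, the ring of integers is ℤ[(1+√353)/2] with discriminant 353.
disc(K) = 353 is not divisible by 1423; 1423 is unramified.
Euler's criterion: 353^711 mod 1423 = 1. Thus (353|1423) = 1.
Legendre symbol 1 ⇒ 1423 is split.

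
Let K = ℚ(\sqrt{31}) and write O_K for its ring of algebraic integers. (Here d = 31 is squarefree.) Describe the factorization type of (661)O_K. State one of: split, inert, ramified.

661 splits in O_K

d = 31 ≡ 3 (mod 4), so O_K = ℤ[√31] and disc(K) = 4d = 124.
Since gcd(661, 124) = 1 the prime 661 does not ramify.
Euler's criterion: 31^330 mod 661 = 1. Thus (31|661) = 1.
(31/661) = 1, so 661 splits.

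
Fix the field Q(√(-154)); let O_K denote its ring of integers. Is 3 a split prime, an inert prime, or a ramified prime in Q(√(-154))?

-154 mod 4 = 2, hence disc K = 4·(-154) = -616 and O_K = ℤ[√-154].
Since gcd(3, -616) = 1 the prime 3 does not ramify.
Legendre symbol by Euler's criterion: (-154/3) ≡ (-154)^1 ≡ 2 (mod 3), i.e. (-154/3) = -1.
d is a non-residue mod p, hence 3 remains inert in O_K.

p is inert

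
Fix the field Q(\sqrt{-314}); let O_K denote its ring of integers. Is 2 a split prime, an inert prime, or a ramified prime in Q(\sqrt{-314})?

ramifies in O_K

Since -314 ≢ 1 mod 4, the ring of integers is ℤ[√-314] with discriminant 4·(-314) = -1256.
2 divides disc(K) = -1256, so 2 ramifies.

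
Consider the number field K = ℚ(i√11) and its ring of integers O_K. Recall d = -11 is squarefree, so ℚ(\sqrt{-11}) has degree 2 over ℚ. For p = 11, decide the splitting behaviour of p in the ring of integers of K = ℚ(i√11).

11 is ramified

d = -11 ≡ 1 (mod 4), so O_K = ℤ[(1+√-11)/2] and disc(K) = d = -11.
11 divides disc(K) = -11, so 11 ramifies.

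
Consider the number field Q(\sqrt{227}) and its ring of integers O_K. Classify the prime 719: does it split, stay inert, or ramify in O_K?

719 splits in O_K

227 mod 4 = 3, hence disc K = 4·227 = 908 and O_K = ℤ[√227].
719 ∤ 908, so 719 is unramified.
Euler's criterion: 227^359 mod 719 = 1. Thus (227|719) = 1.
(227/719) = 1, so 719 splits.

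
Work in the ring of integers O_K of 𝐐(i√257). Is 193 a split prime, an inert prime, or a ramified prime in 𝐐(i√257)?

d = -257 ≡ 3 (mod 4), so O_K = ℤ[√-257] and disc(K) = 4d = -1028.
Since gcd(193, -1028) = 1 the prime 193 does not ramify.
Compute (-257/193) via Euler: 129^((193-1)/2) mod 193 = 1, so (-257/193) = 1.
(-257/193) = 1, so 193 splits.

split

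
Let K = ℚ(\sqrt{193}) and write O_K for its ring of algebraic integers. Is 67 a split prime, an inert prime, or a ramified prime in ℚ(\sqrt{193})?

splits completely

Since 193 ≡ 1 mod 4, the ring of integers is ℤ[(1+√193)/2] with discriminant 193.
disc(K) = 193 is not divisible by 67; 67 is unramified.
Legendre symbol by Euler's criterion: (193/67) ≡ 193^33 ≡ 1 (mod 67), i.e. (193/67) = 1.
(193/67) = 1, so 67 splits.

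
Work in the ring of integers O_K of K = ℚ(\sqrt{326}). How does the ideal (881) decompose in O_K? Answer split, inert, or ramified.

326 mod 4 = 2, hence disc K = 4·326 = 1304 and O_K = ℤ[√326].
Since gcd(881, 1304) = 1 the prime 881 does not ramify.
Euler's criterion: 326^440 mod 881 = 880. Thus (326|881) = -1.
(326/881) = -1, so 881 is inert.

p is inert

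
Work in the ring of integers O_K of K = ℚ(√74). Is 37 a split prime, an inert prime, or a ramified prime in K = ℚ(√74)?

74 mod 4 = 2, hence disc K = 4·74 = 296 and O_K = ℤ[√74].
37 divides disc(K) = 296, so 37 ramifies.

ramifies in O_K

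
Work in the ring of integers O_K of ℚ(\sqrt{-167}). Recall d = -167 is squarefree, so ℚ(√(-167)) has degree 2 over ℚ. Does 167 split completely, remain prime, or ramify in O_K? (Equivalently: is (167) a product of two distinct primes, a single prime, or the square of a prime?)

ramified

d = -167 ≡ 1 (mod 4), so O_K = ℤ[(1+√-167)/2] and disc(K) = d = -167.
Ramification test: 167 | -167. The prime 167 ramifies in K.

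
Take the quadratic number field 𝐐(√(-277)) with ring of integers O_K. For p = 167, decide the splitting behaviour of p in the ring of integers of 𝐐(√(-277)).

splits completely

d = -277 ≡ 3 (mod 4), so O_K = ℤ[√-277] and disc(K) = 4d = -1108.
167 ∤ -1108, so 167 is unramified.
Euler's criterion: (-277)^83 mod 167 = 1. Thus (-277|167) = 1.
d is a quadratic residue mod p, hence 167 splits in O_K.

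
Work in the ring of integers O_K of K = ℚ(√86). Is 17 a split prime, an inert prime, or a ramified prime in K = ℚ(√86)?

Since 86 ≢ 1 mod 4, the ring of integers is ℤ[√86] with discriminant 4·86 = 344.
disc(K) = 344 is not divisible by 17; 17 is unramified.
Legendre symbol by Euler's criterion: (86/17) ≡ 86^8 ≡ 1 (mod 17), i.e. (86/17) = 1.
(86/17) = 1, so 17 splits.

split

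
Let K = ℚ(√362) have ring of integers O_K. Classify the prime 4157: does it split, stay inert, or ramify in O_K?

362 mod 4 = 2, hence disc K = 4·362 = 1448 and O_K = ℤ[√362].
disc(K) = 1448 is not divisible by 4157; 4157 is unramified.
Euler's criterion: 362^2078 mod 4157 = 1. Thus (362|4157) = 1.
Legendre symbol 1 ⇒ 4157 is split.

split — (4157) = 𝔭₁𝔭₂ with 𝔭₁ ≠ 𝔭₂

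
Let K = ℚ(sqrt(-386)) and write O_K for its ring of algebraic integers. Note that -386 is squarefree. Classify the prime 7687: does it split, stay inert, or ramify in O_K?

p splits

Since -386 ≢ 1 mod 4, the ring of integers is ℤ[√-386] with discriminant 4·(-386) = -1544.
disc(K) = -1544 is not divisible by 7687; 7687 is unramified.
Euler's criterion: (-386)^3843 mod 7687 = 1. Thus (-386|7687) = 1.
Legendre symbol 1 ⇒ 7687 is split.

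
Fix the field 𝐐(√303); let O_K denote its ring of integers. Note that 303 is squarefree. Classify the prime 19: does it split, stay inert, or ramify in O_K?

Since 303 ≢ 1 mod 4, the ring of integers is ℤ[√303] with discriminant 4·303 = 1212.
Since gcd(19, 1212) = 1 the prime 19 does not ramify.
Euler's criterion: 303^9 mod 19 = 18. Thus (303|19) = -1.
Legendre symbol -1 ⇒ 19 is inert.

inert — (19) stays prime in O_K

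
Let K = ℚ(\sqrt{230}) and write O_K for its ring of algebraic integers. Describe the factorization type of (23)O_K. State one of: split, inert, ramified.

230 mod 4 = 2, hence disc K = 4·230 = 920 and O_K = ℤ[√230].
23 divides disc(K) = 920, so 23 ramifies.

ramifies in O_K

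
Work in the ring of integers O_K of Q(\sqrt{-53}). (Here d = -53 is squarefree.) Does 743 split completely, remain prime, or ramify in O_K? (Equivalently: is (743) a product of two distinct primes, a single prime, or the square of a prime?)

remains prime (inert)

-53 mod 4 = 3, hence disc K = 4·(-53) = -212 and O_K = ℤ[√-53].
743 ∤ -212, so 743 is unramified.
(-53/743) = 690^371 mod 743 = 742, giving Legendre symbol -1.
(-53/743) = -1, so 743 is inert.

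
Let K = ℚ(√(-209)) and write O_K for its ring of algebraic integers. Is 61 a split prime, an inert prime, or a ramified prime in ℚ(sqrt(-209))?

-209 mod 4 = 3, hence disc K = 4·(-209) = -836 and O_K = ℤ[√-209].
Since gcd(61, -836) = 1 the prime 61 does not ramify.
(-209/61) = 35^30 mod 61 = 60, giving Legendre symbol -1.
d is a non-residue mod p, hence 61 remains inert in O_K.

p is inert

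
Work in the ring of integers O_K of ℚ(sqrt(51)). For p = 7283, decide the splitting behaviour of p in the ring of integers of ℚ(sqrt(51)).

Since 51 ≢ 1 mod 4, the ring of integers is ℤ[√51] with discriminant 4·51 = 204.
disc(K) = 204 is not divisible by 7283; 7283 is unramified.
Compute (51/7283) via Euler: 51^((7283-1)/2) mod 7283 = 7282, so (51/7283) = -1.
Legendre symbol -1 ⇒ 7283 is inert.

inert — (7283) stays prime in O_K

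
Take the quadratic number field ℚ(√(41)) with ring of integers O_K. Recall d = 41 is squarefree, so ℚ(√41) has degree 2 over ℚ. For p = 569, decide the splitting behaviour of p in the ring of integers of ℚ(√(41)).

Since 41 ≡ 1 mod 4, the ring of integers is ℤ[(1+√41)/2] with discriminant 41.
569 ∤ 41, so 569 is unramified.
Legendre symbol by Euler's criterion: (41/569) ≡ 41^284 ≡ 1 (mod 569), i.e. (41/569) = 1.
Legendre symbol 1 ⇒ 569 is split.

splits completely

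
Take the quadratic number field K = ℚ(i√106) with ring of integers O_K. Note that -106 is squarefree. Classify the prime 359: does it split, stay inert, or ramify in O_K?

p splits

d = -106 ≡ 2 (mod 4), so O_K = ℤ[√-106] and disc(K) = 4d = -424.
disc(K) = -424 is not divisible by 359; 359 is unramified.
Legendre symbol by Euler's criterion: (-106/359) ≡ (-106)^179 ≡ 1 (mod 359), i.e. (-106/359) = 1.
Legendre symbol 1 ⇒ 359 is split.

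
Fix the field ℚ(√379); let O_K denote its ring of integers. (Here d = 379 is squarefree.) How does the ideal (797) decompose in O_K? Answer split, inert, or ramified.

379 mod 4 = 3, hence disc K = 4·379 = 1516 and O_K = ℤ[√379].
797 ∤ 1516, so 797 is unramified.
Compute (379/797) via Euler: 379^((797-1)/2) mod 797 = 1, so (379/797) = 1.
Legendre symbol 1 ⇒ 797 is split.

797 splits in O_K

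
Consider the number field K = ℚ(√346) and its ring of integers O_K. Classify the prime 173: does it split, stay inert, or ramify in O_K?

d = 346 ≡ 2 (mod 4), so O_K = ℤ[√346] and disc(K) = 4d = 1384.
disc(K) = 1384 = 173·8, so p = 173 is ramified.

ramified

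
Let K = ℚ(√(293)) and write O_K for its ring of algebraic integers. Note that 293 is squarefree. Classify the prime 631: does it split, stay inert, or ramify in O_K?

d = 293 ≡ 1 (mod 4), so O_K = ℤ[(1+√293)/2] and disc(K) = d = 293.
631 ∤ 293, so 631 is unramified.
Legendre symbol by Euler's criterion: (293/631) ≡ 293^315 ≡ 630 (mod 631), i.e. (293/631) = -1.
d is a non-residue mod p, hence 631 remains inert in O_K.

inert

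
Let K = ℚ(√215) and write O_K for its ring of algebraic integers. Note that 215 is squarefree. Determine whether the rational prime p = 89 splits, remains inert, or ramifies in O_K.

215 mod 4 = 3, hence disc K = 4·215 = 860 and O_K = ℤ[√215].
89 ∤ 860, so 89 is unramified.
Euler's criterion: 215^44 mod 89 = 88. Thus (215|89) = -1.
(215/89) = -1, so 89 is inert.

inert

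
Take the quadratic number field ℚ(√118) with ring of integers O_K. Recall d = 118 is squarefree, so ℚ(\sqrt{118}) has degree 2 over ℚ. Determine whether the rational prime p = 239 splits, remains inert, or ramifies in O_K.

239 remains inert

d = 118 ≡ 2 (mod 4), so O_K = ℤ[√118] and disc(K) = 4d = 472.
Since gcd(239, 472) = 1 the prime 239 does not ramify.
Euler's criterion: 118^119 mod 239 = 238. Thus (118|239) = -1.
(118/239) = -1, so 239 is inert.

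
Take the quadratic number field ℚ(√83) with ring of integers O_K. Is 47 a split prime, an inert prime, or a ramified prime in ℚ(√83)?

83 mod 4 = 3, hence disc K = 4·83 = 332 and O_K = ℤ[√83].
Since gcd(47, 332) = 1 the prime 47 does not ramify.
Compute (83/47) via Euler: 36^((47-1)/2) mod 47 = 1, so (83/47) = 1.
d is a quadratic residue mod p, hence 47 splits in O_K.

47 splits in O_K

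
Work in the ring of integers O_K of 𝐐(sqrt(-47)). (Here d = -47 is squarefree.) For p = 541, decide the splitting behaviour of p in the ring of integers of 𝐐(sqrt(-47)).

-47 mod 4 = 1, hence disc K = -47 and O_K = ℤ[(1+√-47)/2].
541 ∤ -47, so 541 is unramified.
Compute (-47/541) via Euler: 494^((541-1)/2) mod 541 = 1, so (-47/541) = 1.
Legendre symbol 1 ⇒ 541 is split.

541 splits in O_K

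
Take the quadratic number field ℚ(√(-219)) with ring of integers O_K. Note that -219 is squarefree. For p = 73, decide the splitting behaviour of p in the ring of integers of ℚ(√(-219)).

ramified — (73) = 𝔭²

Since -219 ≡ 1 mod 4, the ring of integers is ℤ[(1+√-219)/2] with discriminant -219.
disc(K) = -219 = 73·(-3), so p = 73 is ramified.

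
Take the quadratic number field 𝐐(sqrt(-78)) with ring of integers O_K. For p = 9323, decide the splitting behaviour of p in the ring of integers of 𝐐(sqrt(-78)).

9323 remains inert

-78 mod 4 = 2, hence disc K = 4·(-78) = -312 and O_K = ℤ[√-78].
9323 ∤ -312, so 9323 is unramified.
Euler's criterion: (-78)^4661 mod 9323 = 9322. Thus (-78|9323) = -1.
d is a non-residue mod p, hence 9323 remains inert in O_K.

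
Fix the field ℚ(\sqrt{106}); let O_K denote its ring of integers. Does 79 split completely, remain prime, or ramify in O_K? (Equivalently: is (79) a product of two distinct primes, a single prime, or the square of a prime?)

inert — (79) stays prime in O_K

106 mod 4 = 2, hence disc K = 4·106 = 424 and O_K = ℤ[√106].
disc(K) = 424 is not divisible by 79; 79 is unramified.
Euler's criterion: 106^39 mod 79 = 78. Thus (106|79) = -1.
(106/79) = -1, so 79 is inert.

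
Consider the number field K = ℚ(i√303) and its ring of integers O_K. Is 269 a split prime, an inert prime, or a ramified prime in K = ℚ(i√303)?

d = -303 ≡ 1 (mod 4), so O_K = ℤ[(1+√-303)/2] and disc(K) = d = -303.
disc(K) = -303 is not divisible by 269; 269 is unramified.
Legendre symbol by Euler's criterion: (-303/269) ≡ (-303)^134 ≡ 1 (mod 269), i.e. (-303/269) = 1.
(-303/269) = 1, so 269 splits.

split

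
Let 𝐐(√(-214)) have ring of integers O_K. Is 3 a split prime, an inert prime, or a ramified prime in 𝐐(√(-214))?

-214 mod 4 = 2, hence disc K = 4·(-214) = -856 and O_K = ℤ[√-214].
Since gcd(3, -856) = 1 the prime 3 does not ramify.
(-214/3) = 2^1 mod 3 = 2, giving Legendre symbol -1.
Legendre symbol -1 ⇒ 3 is inert.

remains prime (inert)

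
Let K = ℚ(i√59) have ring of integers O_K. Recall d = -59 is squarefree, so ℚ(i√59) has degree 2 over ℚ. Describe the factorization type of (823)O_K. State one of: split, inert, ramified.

Since -59 ≡ 1 mod 4, the ring of integers is ℤ[(1+√-59)/2] with discriminant -59.
823 ∤ -59, so 823 is unramified.
Euler's criterion: (-59)^411 mod 823 = 822. Thus (-59|823) = -1.
d is a non-residue mod p, hence 823 remains inert in O_K.

p is inert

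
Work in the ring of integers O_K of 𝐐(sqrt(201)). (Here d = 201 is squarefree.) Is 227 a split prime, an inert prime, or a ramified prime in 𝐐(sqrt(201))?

201 mod 4 = 1, hence disc K = 201 and O_K = ℤ[(1+√201)/2].
227 ∤ 201, so 227 is unramified.
Legendre symbol by Euler's criterion: (201/227) ≡ 201^113 ≡ 226 (mod 227), i.e. (201/227) = -1.
(201/227) = -1, so 227 is inert.

remains prime (inert)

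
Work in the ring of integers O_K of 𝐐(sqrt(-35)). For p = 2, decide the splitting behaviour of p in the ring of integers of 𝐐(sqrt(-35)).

d = -35 ≡ 1 (mod 4), so O_K = ℤ[(1+√-35)/2] and disc(K) = d = -35.
Since gcd(2, -35) = 1 the prime 2 does not ramify.
d ≡ 5 (mod 8); the supplementary law gives 2 inert.

p is inert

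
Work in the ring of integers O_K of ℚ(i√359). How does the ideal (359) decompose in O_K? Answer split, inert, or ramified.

ramified — (359) = 𝔭²

Since -359 ≡ 1 mod 4, the ring of integers is ℤ[(1+√-359)/2] with discriminant -359.
359 divides disc(K) = -359, so 359 ramifies.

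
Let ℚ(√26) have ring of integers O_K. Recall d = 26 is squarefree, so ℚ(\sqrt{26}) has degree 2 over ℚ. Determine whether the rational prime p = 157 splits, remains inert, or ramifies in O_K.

remains prime (inert)

Since 26 ≢ 1 mod 4, the ring of integers is ℤ[√26] with discriminant 4·26 = 104.
157 ∤ 104, so 157 is unramified.
Euler's criterion: 26^78 mod 157 = 156. Thus (26|157) = -1.
d is a non-residue mod p, hence 157 remains inert in O_K.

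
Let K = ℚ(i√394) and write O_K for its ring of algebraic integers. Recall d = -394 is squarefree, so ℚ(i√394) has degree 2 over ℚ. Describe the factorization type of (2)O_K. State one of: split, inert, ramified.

Since -394 ≢ 1 mod 4, the ring of integers is ℤ[√-394] with discriminant 4·(-394) = -1576.
Ramification test: 2 | -1576. The prime 2 ramifies in K.

ramified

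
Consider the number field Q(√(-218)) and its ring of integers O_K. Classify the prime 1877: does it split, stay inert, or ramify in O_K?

-218 mod 4 = 2, hence disc K = 4·(-218) = -872 and O_K = ℤ[√-218].
Since gcd(1877, -872) = 1 the prime 1877 does not ramify.
Euler's criterion: (-218)^938 mod 1877 = 1. Thus (-218|1877) = 1.
d is a quadratic residue mod p, hence 1877 splits in O_K.

1877 splits in O_K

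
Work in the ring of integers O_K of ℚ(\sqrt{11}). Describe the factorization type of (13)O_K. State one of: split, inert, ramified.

inert — (13) stays prime in O_K

11 mod 4 = 3, hence disc K = 4·11 = 44 and O_K = ℤ[√11].
disc(K) = 44 is not divisible by 13; 13 is unramified.
Euler's criterion: 11^6 mod 13 = 12. Thus (11|13) = -1.
d is a non-residue mod p, hence 13 remains inert in O_K.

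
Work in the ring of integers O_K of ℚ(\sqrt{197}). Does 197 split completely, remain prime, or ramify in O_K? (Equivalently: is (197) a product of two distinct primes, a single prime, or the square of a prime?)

p ramifies

197 mod 4 = 1, hence disc K = 197 and O_K = ℤ[(1+√197)/2].
197 divides disc(K) = 197, so 197 ramifies.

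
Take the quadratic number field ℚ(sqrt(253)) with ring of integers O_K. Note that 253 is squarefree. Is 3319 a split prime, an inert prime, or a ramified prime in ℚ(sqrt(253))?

p splits

d = 253 ≡ 1 (mod 4), so O_K = ℤ[(1+√253)/2] and disc(K) = d = 253.
Since gcd(3319, 253) = 1 the prime 3319 does not ramify.
Euler's criterion: 253^1659 mod 3319 = 1. Thus (253|3319) = 1.
d is a quadratic residue mod p, hence 3319 splits in O_K.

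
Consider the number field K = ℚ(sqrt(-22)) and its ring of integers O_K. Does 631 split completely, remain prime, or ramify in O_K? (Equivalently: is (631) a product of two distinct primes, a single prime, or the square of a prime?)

split

d = -22 ≡ 2 (mod 4), so O_K = ℤ[√-22] and disc(K) = 4d = -88.
Since gcd(631, -88) = 1 the prime 631 does not ramify.
Euler's criterion: (-22)^315 mod 631 = 1. Thus (-22|631) = 1.
Legendre symbol 1 ⇒ 631 is split.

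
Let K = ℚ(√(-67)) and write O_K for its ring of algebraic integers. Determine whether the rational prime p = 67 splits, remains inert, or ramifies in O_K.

d = -67 ≡ 1 (mod 4), so O_K = ℤ[(1+√-67)/2] and disc(K) = d = -67.
disc(K) = -67 = 67·(-1), so p = 67 is ramified.

ramified — (67) = 𝔭²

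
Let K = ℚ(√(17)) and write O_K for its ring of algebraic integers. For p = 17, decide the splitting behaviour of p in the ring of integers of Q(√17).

p ramifies

17 mod 4 = 1, hence disc K = 17 and O_K = ℤ[(1+√17)/2].
disc(K) = 17 = 17·1, so p = 17 is ramified.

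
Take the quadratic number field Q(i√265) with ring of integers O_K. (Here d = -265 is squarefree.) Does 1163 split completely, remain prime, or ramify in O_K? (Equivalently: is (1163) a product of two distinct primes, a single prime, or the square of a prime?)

1163 remains inert

-265 mod 4 = 3, hence disc K = 4·(-265) = -1060 and O_K = ℤ[√-265].
Since gcd(1163, -1060) = 1 the prime 1163 does not ramify.
Legendre symbol by Euler's criterion: (-265/1163) ≡ (-265)^581 ≡ 1162 (mod 1163), i.e. (-265/1163) = -1.
d is a non-residue mod p, hence 1163 remains inert in O_K.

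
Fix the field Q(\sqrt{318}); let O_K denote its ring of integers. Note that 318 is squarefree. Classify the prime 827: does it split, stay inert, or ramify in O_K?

318 mod 4 = 2, hence disc K = 4·318 = 1272 and O_K = ℤ[√318].
disc(K) = 1272 is not divisible by 827; 827 is unramified.
Euler's criterion: 318^413 mod 827 = 1. Thus (318|827) = 1.
d is a quadratic residue mod p, hence 827 splits in O_K.

splits completely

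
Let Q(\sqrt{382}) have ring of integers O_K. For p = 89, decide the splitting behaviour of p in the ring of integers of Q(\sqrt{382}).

p is inert

d = 382 ≡ 2 (mod 4), so O_K = ℤ[√382] and disc(K) = 4d = 1528.
disc(K) = 1528 is not divisible by 89; 89 is unramified.
Compute (382/89) via Euler: 26^((89-1)/2) mod 89 = 88, so (382/89) = -1.
Legendre symbol -1 ⇒ 89 is inert.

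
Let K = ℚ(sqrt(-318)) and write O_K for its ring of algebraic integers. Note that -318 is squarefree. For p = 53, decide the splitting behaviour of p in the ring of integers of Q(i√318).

d = -318 ≡ 2 (mod 4), so O_K = ℤ[√-318] and disc(K) = 4d = -1272.
Ramification test: 53 | -1272. The prime 53 ramifies in K.

ramified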